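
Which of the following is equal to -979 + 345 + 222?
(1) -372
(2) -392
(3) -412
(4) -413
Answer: 3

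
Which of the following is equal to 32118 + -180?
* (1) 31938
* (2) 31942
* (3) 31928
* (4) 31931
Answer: 1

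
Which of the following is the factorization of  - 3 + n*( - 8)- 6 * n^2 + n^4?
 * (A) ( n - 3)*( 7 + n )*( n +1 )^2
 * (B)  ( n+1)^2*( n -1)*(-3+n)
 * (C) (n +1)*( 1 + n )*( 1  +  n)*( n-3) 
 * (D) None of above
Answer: C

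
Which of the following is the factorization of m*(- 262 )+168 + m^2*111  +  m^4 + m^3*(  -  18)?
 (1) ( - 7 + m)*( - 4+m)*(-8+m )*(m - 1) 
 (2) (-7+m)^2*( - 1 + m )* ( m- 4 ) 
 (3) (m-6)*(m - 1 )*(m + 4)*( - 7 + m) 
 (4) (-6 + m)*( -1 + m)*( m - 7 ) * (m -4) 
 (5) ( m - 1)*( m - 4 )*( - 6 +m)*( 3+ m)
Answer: 4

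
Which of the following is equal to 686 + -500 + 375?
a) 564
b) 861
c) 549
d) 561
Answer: d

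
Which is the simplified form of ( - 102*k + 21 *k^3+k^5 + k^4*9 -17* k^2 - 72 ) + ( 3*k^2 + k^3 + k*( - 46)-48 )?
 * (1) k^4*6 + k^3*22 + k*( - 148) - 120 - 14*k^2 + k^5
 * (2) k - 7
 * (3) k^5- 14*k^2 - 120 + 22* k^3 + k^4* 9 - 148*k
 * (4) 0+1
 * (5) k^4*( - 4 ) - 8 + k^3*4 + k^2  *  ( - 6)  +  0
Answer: 3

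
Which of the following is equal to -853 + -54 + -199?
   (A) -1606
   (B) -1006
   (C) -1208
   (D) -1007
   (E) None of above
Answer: E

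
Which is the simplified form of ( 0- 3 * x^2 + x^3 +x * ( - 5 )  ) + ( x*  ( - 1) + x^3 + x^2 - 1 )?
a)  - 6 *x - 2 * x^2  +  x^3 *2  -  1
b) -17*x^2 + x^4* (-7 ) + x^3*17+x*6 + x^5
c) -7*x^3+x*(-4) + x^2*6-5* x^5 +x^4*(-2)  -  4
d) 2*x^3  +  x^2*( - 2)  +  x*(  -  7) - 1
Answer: a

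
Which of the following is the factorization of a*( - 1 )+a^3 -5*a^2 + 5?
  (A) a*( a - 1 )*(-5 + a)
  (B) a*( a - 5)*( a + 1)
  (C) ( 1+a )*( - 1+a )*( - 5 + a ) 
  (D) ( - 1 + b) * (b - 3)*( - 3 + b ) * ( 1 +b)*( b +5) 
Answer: C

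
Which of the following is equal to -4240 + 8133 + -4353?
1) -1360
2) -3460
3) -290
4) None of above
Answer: 4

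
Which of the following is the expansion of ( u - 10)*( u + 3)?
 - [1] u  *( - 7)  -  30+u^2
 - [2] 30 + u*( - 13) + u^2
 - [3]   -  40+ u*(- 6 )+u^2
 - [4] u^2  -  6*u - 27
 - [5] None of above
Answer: 1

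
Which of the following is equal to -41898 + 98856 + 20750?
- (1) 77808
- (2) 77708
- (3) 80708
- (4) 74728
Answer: 2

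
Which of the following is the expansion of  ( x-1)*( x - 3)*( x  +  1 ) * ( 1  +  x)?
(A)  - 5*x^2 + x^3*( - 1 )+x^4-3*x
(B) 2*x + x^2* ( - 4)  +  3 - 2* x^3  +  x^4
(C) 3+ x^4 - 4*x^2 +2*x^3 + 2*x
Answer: B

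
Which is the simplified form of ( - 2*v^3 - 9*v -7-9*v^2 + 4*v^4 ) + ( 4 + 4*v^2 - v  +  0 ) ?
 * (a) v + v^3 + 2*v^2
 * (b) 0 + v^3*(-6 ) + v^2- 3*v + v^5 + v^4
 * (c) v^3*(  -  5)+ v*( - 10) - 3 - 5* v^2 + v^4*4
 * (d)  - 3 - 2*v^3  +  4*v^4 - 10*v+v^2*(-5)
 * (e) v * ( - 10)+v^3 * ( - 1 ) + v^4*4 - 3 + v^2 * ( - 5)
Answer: d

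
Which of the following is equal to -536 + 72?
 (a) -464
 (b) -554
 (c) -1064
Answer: a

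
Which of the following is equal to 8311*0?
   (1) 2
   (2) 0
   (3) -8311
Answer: 2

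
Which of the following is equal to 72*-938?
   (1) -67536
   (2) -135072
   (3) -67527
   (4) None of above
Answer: 1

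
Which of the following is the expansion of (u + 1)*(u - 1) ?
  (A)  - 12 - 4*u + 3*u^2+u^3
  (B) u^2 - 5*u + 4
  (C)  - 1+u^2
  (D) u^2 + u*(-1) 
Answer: C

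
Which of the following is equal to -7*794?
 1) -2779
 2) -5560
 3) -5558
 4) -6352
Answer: 3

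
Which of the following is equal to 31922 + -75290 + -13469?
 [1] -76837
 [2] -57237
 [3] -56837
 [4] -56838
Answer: 3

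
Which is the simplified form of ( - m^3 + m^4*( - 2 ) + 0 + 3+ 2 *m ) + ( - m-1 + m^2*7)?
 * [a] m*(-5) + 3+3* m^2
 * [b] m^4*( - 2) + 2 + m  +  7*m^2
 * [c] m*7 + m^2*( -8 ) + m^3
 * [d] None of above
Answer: d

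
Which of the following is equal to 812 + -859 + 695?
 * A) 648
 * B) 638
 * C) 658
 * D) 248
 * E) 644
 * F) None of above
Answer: A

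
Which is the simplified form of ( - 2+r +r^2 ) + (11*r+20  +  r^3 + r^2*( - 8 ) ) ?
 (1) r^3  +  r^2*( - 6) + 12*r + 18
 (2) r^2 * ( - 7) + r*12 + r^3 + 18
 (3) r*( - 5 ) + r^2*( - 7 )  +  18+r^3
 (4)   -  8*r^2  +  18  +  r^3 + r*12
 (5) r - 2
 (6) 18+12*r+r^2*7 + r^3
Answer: 2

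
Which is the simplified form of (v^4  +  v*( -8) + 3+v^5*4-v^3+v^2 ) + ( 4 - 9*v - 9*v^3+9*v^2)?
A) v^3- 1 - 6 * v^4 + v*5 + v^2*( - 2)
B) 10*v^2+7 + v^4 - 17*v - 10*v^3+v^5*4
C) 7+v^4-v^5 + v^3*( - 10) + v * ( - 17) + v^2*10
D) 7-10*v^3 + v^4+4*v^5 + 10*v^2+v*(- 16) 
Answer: B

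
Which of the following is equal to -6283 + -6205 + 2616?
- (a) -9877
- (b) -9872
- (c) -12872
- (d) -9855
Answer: b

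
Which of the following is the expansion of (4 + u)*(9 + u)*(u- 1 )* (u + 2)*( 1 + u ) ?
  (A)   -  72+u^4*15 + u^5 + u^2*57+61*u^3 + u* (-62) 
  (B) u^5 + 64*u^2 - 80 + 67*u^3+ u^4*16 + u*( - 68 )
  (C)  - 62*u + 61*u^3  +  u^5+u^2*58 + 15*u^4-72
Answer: A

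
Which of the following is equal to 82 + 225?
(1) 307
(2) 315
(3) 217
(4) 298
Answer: 1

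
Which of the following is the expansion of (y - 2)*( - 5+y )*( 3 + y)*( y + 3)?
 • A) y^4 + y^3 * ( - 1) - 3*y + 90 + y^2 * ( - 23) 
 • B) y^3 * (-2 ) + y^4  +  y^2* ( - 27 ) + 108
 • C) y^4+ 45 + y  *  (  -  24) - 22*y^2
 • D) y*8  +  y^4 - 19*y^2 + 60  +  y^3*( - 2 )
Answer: A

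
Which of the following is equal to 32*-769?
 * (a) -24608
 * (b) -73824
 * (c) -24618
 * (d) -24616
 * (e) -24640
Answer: a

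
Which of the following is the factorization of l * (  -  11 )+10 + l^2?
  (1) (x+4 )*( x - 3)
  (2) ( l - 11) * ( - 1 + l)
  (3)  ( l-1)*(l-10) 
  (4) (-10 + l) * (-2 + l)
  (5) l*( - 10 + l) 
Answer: 3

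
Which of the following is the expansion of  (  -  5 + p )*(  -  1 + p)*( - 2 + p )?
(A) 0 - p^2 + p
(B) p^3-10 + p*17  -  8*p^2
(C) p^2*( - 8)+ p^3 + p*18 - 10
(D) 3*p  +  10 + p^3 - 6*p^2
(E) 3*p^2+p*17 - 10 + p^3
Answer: B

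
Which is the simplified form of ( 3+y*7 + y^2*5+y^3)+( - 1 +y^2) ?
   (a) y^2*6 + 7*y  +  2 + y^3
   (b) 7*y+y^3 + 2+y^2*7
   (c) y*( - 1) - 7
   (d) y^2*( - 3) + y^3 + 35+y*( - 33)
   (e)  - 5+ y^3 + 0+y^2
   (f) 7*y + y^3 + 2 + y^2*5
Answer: a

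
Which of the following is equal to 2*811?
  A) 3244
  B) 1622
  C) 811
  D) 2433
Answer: B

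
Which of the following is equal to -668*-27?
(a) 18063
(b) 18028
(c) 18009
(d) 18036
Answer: d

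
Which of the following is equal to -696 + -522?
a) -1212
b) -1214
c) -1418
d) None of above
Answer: d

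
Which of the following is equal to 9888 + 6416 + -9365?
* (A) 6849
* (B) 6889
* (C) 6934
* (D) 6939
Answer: D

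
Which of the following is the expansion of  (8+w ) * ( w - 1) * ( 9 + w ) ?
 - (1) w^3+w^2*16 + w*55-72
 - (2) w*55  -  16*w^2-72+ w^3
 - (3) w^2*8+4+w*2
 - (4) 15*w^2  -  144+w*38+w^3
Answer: 1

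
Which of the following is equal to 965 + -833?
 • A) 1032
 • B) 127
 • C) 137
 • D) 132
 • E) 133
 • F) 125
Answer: D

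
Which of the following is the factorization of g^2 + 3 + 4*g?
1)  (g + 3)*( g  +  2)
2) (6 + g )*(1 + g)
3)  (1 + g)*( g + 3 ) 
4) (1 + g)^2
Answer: 3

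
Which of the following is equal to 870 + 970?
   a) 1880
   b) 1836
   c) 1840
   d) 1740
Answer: c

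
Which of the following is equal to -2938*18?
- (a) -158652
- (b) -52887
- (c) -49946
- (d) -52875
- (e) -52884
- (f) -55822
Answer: e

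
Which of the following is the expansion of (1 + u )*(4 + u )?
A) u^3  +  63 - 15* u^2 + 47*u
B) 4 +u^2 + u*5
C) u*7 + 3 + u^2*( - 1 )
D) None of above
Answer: B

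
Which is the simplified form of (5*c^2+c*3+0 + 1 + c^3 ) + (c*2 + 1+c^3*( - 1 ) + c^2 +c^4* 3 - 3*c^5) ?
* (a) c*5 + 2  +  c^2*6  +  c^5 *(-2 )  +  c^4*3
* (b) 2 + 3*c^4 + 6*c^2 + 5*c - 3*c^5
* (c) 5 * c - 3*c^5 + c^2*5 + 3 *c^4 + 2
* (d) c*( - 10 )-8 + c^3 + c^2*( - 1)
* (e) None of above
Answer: b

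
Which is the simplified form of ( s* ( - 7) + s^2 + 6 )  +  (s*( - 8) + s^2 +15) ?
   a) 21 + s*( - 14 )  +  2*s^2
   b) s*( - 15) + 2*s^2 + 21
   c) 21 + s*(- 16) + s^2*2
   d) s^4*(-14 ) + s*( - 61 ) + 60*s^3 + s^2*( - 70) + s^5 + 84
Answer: b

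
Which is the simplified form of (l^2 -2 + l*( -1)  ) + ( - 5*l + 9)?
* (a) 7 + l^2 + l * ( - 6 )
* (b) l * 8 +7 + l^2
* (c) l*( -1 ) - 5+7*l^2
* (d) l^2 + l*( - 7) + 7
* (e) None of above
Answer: a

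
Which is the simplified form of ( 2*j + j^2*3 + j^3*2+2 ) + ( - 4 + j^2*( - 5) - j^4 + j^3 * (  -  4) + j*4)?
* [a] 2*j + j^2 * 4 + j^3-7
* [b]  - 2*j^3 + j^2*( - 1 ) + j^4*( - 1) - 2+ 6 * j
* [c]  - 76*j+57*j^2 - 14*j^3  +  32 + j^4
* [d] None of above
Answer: d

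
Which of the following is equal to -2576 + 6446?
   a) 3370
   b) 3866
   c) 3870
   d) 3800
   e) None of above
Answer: c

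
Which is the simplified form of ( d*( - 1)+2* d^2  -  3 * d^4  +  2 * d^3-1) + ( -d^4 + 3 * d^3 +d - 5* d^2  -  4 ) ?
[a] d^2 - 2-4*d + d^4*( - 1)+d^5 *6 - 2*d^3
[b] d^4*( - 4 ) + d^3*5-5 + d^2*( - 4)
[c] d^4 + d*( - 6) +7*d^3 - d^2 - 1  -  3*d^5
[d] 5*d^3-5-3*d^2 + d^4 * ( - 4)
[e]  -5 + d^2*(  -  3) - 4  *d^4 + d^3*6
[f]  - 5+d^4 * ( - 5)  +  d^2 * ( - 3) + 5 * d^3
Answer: d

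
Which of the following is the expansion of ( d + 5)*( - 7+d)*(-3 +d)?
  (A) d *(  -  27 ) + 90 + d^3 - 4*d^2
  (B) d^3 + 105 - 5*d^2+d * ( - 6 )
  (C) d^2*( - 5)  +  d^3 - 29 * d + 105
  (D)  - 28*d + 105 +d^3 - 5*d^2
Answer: C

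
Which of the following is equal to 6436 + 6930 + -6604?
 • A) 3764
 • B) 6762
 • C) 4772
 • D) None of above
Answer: B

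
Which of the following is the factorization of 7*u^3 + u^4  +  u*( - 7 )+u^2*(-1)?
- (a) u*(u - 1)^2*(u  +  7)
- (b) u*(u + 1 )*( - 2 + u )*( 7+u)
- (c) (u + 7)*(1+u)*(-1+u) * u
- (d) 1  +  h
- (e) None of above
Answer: c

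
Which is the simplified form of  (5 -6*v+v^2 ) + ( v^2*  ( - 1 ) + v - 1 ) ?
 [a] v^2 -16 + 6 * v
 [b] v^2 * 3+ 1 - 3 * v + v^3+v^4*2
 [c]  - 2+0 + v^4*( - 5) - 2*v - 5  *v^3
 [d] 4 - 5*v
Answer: d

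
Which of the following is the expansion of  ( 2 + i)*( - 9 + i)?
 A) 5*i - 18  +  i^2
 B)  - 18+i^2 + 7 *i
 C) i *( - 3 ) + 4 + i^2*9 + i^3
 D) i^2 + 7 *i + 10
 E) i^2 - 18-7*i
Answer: E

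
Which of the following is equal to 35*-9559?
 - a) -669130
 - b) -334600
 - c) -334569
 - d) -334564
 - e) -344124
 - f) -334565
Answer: f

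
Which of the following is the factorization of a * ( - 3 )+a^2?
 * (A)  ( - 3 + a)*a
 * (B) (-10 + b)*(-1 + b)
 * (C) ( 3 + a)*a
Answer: A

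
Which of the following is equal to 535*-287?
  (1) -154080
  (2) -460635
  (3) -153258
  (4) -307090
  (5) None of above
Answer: 5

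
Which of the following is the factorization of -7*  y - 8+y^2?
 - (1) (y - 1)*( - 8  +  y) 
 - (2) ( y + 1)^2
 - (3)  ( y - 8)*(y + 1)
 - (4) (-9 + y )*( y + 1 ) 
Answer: 3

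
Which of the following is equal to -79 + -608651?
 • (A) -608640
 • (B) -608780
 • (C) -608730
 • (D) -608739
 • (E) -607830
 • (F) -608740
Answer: C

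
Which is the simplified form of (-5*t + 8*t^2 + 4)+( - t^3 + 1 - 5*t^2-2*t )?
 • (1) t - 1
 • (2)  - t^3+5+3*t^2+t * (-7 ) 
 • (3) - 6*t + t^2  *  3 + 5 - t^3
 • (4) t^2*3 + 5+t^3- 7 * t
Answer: 2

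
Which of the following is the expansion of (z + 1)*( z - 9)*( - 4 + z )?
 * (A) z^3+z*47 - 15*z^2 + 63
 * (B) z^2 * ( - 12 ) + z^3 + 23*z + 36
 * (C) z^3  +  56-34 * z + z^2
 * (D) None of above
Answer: B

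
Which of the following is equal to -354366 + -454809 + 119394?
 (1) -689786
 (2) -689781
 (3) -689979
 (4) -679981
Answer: 2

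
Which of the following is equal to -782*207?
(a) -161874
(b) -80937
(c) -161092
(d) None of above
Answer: a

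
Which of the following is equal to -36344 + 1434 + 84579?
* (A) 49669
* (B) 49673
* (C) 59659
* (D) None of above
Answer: A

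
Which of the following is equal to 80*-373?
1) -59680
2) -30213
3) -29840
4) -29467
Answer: 3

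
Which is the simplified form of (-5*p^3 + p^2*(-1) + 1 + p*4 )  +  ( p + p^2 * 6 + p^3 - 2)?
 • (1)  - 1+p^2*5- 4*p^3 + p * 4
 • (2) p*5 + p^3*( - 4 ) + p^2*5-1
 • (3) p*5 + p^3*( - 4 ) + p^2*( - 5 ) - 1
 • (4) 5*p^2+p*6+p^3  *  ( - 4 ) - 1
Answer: 2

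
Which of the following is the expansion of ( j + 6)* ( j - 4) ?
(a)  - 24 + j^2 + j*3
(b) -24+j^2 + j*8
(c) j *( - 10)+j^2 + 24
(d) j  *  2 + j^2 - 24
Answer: d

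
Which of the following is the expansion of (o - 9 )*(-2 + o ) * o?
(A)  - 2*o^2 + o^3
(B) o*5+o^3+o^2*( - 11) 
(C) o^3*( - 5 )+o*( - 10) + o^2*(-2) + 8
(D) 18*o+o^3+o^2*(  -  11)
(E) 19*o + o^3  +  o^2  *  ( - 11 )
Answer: D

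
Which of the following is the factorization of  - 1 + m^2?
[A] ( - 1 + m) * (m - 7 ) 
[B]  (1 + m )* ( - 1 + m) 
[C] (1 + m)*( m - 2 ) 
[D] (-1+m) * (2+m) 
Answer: B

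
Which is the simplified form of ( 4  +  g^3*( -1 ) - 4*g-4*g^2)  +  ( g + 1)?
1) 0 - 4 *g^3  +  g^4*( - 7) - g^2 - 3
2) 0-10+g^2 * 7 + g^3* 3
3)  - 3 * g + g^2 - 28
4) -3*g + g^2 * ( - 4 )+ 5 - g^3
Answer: 4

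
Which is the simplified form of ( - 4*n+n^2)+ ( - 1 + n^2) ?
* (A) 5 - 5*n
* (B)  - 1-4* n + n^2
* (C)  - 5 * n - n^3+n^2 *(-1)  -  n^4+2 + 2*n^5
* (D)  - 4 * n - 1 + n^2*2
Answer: D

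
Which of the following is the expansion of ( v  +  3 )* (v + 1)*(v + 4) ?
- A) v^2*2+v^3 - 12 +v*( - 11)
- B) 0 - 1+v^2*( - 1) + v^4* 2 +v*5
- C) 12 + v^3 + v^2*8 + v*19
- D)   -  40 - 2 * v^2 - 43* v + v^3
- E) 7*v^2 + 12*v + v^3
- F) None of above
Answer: C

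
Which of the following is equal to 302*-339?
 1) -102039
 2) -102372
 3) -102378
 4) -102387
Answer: 3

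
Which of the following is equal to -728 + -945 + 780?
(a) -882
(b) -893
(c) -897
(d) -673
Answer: b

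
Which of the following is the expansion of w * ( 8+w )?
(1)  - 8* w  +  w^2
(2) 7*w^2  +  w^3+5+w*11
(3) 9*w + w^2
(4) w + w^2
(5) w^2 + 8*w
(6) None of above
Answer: 5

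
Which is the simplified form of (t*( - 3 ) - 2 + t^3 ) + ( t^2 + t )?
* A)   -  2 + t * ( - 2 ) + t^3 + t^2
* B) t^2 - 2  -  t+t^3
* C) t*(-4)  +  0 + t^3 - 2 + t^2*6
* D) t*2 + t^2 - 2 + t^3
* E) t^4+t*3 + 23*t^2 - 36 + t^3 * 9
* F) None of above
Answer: A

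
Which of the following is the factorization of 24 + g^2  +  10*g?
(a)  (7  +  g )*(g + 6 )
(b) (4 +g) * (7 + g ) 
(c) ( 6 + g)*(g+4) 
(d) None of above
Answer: c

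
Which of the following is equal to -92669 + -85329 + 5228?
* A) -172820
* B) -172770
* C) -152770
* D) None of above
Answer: B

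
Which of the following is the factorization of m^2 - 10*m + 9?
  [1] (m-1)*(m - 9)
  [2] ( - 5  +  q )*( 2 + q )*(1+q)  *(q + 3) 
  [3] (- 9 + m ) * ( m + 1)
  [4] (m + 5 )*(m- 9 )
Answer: 1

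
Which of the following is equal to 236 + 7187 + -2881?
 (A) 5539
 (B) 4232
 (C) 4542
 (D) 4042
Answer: C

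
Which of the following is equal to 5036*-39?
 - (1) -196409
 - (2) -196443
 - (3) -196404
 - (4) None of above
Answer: 3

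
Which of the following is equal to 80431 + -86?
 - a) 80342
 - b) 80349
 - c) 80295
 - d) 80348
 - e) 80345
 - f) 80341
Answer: e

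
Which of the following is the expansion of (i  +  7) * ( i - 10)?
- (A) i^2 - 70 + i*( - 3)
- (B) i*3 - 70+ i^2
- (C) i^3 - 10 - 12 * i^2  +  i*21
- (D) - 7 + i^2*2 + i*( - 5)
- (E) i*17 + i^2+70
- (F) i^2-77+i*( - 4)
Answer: A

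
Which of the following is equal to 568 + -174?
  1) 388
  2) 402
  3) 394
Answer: 3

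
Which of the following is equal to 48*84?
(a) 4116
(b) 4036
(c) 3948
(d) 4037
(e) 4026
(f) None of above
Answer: f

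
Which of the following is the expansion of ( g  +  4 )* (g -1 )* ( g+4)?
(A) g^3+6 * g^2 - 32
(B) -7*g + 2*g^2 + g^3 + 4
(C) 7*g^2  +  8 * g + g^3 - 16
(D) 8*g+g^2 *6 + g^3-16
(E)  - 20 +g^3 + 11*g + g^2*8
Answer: C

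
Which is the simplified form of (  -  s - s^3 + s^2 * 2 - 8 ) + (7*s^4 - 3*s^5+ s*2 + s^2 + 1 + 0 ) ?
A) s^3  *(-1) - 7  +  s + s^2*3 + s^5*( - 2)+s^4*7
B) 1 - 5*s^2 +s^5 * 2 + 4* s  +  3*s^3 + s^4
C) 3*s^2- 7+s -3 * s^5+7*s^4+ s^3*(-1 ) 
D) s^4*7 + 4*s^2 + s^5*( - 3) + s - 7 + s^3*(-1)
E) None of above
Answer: C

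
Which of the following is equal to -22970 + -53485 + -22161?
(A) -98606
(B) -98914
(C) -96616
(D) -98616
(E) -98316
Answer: D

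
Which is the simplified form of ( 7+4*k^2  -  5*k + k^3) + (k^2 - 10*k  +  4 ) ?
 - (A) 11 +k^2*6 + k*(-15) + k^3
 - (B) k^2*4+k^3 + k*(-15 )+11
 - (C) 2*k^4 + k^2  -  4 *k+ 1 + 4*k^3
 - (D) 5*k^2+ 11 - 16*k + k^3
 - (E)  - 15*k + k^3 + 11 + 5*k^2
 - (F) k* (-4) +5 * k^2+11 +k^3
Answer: E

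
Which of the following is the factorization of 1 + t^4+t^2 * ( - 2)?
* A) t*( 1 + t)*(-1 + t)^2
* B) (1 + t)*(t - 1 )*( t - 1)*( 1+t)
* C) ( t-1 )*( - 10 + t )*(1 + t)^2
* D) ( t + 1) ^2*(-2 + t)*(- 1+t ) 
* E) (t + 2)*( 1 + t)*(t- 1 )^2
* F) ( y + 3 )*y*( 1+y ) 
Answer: B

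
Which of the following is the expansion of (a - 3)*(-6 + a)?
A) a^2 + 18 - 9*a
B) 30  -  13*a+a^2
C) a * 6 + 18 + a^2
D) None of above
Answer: A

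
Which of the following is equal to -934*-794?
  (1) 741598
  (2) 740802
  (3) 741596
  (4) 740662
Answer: 3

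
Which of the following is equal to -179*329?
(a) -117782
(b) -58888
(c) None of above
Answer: c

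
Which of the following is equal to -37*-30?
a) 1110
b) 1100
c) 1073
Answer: a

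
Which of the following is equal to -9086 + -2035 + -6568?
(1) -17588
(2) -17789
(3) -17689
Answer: 3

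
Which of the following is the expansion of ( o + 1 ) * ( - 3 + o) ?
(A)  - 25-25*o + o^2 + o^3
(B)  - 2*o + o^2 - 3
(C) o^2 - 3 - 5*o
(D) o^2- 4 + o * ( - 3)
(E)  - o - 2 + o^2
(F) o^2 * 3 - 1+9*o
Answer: B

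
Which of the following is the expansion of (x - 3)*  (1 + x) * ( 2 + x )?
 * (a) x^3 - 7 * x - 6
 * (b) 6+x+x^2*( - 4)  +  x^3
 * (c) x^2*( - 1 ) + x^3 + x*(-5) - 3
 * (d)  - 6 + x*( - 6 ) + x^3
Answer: a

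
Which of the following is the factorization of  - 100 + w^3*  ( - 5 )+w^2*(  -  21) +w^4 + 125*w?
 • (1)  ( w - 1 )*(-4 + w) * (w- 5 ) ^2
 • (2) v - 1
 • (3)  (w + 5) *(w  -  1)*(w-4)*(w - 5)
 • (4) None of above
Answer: 3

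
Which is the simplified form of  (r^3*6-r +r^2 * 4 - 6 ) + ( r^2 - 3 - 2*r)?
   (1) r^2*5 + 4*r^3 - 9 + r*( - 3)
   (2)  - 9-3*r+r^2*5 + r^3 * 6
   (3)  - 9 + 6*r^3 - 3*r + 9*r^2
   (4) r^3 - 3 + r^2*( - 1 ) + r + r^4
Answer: 2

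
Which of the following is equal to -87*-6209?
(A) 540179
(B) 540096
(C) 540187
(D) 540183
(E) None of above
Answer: D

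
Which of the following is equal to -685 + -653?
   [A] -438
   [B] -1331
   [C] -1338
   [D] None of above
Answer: C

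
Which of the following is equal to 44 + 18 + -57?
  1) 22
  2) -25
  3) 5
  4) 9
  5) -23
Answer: 3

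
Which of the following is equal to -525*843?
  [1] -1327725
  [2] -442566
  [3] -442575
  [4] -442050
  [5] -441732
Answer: 3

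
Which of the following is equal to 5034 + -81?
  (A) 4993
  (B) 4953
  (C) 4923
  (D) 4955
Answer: B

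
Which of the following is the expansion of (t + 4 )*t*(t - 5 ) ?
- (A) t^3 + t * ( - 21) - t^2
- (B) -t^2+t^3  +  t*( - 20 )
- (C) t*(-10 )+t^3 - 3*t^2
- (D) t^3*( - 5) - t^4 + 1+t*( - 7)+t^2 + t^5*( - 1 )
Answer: B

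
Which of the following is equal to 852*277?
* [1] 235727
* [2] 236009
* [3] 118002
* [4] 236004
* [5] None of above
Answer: 4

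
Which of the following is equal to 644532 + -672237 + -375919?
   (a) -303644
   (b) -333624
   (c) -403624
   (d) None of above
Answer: c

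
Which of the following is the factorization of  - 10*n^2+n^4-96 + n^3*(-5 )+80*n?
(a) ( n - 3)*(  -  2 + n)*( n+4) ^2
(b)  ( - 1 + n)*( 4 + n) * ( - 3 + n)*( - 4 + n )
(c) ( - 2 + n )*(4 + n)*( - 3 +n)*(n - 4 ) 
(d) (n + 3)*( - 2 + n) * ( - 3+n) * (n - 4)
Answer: c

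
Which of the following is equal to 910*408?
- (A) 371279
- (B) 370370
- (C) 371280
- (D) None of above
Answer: C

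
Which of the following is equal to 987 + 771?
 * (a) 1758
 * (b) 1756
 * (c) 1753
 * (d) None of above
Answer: a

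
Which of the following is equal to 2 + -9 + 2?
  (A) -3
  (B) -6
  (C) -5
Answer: C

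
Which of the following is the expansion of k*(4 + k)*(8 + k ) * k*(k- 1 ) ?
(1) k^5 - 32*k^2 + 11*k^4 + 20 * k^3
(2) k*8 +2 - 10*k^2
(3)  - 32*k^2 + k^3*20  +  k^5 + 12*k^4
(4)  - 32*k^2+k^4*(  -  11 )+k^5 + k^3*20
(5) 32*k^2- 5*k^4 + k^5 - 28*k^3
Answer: 1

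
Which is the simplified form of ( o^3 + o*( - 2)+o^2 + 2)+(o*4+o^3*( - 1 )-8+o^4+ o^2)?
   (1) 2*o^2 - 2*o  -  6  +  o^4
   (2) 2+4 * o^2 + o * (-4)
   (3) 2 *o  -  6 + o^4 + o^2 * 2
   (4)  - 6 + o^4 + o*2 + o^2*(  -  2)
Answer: 3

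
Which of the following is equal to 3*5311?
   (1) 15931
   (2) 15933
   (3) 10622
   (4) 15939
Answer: 2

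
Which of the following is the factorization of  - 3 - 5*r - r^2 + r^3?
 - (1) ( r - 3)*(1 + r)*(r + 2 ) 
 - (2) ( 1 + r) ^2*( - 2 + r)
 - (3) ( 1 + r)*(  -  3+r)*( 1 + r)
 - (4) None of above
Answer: 3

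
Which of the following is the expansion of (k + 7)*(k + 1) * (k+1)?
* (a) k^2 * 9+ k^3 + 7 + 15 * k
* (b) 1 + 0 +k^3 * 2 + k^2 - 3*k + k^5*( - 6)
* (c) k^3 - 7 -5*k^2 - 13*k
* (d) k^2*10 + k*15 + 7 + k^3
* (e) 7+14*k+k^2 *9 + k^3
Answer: a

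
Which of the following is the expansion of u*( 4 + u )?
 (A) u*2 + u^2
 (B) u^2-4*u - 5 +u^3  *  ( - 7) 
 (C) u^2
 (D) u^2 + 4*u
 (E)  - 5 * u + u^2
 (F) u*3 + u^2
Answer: D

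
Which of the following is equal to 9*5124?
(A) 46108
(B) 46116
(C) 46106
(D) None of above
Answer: B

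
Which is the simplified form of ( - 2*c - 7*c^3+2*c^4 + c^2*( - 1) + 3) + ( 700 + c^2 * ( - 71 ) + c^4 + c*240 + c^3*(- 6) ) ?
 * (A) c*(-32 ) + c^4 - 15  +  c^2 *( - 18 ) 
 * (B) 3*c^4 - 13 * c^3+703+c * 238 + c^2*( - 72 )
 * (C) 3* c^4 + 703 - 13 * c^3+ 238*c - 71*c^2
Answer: B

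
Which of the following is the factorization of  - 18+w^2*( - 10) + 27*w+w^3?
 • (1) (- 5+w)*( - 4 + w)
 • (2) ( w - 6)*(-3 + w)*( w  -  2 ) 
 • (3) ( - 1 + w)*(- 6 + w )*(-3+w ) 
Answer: 3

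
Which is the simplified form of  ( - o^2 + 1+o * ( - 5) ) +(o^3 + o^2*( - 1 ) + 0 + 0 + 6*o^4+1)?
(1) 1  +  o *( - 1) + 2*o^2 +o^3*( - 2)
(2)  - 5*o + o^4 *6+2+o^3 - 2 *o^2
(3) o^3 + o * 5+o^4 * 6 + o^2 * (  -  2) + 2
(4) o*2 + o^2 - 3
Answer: 2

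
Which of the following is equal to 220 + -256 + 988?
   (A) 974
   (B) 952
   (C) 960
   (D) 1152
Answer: B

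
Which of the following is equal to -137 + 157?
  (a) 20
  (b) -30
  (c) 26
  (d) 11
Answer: a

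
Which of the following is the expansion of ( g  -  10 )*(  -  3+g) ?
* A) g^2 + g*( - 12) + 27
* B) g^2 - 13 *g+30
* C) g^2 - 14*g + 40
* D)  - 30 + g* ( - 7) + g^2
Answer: B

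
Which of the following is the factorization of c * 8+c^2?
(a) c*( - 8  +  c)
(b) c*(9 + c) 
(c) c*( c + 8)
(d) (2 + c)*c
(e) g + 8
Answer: c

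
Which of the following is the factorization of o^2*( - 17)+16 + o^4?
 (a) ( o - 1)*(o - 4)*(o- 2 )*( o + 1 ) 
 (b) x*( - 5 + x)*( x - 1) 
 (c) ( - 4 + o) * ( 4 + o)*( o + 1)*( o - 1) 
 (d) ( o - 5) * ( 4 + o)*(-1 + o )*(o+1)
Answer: c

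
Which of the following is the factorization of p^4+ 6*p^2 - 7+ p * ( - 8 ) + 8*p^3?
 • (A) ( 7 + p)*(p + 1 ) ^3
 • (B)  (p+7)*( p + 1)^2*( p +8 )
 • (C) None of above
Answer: C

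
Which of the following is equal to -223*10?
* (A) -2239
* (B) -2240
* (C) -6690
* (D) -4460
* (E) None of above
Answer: E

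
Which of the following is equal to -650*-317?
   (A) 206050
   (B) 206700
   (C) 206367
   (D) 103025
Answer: A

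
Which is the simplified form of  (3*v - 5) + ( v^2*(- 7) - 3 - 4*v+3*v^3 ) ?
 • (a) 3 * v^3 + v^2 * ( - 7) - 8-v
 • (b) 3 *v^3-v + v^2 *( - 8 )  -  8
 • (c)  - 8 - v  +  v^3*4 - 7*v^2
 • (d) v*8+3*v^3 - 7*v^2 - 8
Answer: a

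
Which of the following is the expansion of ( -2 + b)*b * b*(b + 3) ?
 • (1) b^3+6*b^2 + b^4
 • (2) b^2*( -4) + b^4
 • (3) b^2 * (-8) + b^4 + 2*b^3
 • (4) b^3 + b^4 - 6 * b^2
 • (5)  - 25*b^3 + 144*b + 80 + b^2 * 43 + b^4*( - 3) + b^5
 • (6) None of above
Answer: 4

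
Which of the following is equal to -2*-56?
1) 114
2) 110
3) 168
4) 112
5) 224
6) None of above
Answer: 4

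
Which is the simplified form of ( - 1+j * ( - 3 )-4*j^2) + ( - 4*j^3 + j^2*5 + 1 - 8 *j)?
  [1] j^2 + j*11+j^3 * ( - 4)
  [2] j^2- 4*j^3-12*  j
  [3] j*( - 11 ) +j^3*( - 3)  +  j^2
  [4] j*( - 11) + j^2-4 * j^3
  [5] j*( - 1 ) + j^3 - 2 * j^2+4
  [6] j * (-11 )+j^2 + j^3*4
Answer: 4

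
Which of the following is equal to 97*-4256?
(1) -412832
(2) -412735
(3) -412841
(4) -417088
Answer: 1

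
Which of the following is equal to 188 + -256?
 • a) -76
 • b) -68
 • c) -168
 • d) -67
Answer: b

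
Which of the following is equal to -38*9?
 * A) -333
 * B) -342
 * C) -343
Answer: B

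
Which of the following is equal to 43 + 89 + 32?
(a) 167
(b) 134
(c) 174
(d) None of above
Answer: d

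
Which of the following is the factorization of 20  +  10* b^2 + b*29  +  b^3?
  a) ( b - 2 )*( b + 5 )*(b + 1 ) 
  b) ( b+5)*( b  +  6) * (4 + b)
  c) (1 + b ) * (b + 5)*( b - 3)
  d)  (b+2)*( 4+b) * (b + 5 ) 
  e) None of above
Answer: e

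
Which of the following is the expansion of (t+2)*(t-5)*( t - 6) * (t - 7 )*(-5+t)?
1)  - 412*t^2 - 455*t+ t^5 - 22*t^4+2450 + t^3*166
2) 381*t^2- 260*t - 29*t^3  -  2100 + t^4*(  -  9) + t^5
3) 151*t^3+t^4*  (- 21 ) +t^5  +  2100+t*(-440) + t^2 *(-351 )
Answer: 3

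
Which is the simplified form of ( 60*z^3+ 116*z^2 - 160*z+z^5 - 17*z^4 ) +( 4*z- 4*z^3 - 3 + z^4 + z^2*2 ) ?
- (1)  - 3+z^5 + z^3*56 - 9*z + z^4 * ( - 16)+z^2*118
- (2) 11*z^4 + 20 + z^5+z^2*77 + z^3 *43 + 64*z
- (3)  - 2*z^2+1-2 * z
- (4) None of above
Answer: 4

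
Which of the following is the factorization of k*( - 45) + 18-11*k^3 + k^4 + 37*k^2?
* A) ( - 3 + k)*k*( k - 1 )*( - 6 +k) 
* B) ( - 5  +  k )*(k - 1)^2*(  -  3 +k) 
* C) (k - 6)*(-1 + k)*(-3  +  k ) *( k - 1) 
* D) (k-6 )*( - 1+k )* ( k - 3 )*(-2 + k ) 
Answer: C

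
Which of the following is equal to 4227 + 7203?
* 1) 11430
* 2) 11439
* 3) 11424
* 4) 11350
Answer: 1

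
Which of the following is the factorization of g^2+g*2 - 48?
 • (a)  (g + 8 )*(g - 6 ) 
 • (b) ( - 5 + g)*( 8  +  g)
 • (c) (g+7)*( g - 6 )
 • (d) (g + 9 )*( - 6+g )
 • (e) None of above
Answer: a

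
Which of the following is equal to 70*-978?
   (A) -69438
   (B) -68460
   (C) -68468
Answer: B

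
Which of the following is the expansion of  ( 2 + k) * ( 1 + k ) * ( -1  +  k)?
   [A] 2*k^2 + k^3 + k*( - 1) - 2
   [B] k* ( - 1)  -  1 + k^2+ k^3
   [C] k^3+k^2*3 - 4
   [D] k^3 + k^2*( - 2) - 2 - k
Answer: A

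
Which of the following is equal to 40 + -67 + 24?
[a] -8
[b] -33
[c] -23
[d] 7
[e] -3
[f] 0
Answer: e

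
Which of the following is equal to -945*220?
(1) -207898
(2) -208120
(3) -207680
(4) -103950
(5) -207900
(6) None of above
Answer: 5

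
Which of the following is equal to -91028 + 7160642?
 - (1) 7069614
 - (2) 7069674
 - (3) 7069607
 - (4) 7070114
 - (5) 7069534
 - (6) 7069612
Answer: 1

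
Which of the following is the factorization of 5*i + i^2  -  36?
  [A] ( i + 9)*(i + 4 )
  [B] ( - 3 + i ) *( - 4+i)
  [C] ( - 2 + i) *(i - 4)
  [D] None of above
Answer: D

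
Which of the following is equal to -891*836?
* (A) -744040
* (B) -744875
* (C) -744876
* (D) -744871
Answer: C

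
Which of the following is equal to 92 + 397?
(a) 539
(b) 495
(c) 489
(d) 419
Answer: c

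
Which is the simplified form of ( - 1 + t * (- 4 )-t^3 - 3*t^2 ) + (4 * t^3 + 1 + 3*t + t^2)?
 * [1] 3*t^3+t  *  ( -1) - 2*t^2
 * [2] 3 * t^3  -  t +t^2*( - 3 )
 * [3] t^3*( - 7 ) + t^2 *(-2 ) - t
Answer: 1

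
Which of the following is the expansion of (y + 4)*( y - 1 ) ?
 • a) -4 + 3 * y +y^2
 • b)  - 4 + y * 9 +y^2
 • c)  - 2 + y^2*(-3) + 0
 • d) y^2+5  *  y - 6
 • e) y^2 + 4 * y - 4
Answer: a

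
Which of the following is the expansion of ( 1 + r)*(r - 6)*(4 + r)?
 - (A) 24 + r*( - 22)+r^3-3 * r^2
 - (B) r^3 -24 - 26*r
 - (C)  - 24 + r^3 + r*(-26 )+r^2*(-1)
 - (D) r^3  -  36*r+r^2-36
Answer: C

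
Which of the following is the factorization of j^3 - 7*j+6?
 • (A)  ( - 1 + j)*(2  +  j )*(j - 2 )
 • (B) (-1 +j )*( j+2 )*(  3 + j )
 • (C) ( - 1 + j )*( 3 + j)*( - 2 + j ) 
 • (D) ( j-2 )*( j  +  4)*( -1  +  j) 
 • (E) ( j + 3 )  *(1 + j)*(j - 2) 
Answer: C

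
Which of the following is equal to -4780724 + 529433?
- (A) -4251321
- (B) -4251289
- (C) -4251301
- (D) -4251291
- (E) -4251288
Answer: D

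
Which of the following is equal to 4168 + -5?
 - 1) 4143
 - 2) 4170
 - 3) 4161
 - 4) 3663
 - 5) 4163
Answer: 5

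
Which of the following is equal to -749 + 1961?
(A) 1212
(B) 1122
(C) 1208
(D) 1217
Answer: A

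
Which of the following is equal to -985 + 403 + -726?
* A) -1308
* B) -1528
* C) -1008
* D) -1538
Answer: A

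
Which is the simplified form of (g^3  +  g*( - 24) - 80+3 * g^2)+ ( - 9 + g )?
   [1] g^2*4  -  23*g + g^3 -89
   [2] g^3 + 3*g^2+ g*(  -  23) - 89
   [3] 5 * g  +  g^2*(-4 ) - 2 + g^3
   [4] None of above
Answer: 2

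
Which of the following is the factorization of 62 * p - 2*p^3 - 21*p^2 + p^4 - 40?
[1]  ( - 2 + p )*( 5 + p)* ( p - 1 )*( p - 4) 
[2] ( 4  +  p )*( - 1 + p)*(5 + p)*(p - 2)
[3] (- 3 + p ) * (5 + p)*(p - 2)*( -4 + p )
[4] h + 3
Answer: 1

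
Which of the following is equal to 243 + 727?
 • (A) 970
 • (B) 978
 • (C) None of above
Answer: A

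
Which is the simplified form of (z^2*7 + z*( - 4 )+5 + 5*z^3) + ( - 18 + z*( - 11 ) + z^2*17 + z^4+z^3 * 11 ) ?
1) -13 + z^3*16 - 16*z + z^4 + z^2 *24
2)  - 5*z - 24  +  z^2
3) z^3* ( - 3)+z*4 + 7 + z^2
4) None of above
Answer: 4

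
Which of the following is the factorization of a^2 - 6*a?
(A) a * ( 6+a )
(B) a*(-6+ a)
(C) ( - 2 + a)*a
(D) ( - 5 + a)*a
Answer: B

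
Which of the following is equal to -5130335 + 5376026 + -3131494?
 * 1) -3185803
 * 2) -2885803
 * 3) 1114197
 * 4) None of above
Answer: 2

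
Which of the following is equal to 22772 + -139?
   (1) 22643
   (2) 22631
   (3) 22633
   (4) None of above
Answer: 3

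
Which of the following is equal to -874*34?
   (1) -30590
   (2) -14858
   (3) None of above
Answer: 3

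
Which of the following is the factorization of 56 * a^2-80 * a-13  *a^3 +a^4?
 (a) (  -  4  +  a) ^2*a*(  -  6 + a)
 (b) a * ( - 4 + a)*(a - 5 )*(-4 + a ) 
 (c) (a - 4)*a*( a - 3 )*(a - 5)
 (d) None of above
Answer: b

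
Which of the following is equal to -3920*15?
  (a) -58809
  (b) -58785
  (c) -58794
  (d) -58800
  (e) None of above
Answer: d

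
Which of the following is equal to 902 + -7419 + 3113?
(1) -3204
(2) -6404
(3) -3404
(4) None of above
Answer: 3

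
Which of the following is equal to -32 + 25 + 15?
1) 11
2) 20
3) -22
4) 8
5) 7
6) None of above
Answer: 4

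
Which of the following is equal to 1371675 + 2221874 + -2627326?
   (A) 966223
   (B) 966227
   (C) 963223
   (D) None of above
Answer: A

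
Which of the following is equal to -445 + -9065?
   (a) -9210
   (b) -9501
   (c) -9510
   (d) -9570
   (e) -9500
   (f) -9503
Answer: c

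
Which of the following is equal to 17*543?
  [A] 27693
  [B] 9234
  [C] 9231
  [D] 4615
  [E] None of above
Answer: C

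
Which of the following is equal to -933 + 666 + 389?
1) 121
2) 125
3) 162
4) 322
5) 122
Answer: 5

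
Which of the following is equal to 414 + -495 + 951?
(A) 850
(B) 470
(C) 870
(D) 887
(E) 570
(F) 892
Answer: C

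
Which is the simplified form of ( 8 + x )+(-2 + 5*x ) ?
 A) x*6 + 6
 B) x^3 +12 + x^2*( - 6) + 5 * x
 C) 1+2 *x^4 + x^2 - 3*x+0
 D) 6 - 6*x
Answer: A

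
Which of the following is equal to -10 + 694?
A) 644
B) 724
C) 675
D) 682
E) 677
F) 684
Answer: F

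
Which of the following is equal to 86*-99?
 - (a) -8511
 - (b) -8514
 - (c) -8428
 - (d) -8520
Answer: b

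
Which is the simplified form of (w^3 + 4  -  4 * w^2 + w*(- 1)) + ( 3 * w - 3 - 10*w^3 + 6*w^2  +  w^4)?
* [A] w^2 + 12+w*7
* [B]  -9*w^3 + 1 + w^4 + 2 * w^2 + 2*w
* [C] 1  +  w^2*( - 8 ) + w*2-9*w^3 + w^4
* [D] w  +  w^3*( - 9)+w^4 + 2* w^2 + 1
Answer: B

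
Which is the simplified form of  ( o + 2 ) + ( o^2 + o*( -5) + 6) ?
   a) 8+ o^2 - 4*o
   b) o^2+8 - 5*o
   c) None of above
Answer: a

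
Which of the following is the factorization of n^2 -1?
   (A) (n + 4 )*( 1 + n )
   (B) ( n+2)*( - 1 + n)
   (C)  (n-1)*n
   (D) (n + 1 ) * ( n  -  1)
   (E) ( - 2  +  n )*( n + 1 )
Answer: D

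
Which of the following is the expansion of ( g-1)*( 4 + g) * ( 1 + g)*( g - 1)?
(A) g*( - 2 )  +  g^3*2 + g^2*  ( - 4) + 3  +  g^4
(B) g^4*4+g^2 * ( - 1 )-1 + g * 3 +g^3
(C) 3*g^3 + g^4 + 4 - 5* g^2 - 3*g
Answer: C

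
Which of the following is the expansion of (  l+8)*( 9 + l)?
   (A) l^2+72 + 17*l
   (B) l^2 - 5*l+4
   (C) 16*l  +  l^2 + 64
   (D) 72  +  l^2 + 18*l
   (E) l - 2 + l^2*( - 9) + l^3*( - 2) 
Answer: A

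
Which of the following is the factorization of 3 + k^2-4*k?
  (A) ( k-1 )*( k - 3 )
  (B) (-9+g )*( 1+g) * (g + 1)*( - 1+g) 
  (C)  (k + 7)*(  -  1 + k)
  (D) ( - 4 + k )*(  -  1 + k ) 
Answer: A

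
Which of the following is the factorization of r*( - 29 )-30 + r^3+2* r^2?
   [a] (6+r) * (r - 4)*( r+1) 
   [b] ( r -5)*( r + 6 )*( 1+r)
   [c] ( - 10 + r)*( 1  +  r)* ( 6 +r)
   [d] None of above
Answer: b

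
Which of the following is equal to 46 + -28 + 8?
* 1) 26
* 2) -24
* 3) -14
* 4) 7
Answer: 1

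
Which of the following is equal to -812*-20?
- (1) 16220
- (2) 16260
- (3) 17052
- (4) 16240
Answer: 4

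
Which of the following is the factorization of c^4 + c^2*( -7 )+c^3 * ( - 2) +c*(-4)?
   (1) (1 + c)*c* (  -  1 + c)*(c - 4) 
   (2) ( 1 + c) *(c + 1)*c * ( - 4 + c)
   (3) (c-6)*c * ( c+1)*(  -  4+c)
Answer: 2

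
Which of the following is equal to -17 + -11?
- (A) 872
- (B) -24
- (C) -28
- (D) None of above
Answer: C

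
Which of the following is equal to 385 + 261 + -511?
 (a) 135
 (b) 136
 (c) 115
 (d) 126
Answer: a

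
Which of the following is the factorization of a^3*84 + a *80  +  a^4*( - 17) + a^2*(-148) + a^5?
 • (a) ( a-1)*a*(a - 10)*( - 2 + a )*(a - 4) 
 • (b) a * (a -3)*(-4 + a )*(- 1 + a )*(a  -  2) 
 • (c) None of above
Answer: a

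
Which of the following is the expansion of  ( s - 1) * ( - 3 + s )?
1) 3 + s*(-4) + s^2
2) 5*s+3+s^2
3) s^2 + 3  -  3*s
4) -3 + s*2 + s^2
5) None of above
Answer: 1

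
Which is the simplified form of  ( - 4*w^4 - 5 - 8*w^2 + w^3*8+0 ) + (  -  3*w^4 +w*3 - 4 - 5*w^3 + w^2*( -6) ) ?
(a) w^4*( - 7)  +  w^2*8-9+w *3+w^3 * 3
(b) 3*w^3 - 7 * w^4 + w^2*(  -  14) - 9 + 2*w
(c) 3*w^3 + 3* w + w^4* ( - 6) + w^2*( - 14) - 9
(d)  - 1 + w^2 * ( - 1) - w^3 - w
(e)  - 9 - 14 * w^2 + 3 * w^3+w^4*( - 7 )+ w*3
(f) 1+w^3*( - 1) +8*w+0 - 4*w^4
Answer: e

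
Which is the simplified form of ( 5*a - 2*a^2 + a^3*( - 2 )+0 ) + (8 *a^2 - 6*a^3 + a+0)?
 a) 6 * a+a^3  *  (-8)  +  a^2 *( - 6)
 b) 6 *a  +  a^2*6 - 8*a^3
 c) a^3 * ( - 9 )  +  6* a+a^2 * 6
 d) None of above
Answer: b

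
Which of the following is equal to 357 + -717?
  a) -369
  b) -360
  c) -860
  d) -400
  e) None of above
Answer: b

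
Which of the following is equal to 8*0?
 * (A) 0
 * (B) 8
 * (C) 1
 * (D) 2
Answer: A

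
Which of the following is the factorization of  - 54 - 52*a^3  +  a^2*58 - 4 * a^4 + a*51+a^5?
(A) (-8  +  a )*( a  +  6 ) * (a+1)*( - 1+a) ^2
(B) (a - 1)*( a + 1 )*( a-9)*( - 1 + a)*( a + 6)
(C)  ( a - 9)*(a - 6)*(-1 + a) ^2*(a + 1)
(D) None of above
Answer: B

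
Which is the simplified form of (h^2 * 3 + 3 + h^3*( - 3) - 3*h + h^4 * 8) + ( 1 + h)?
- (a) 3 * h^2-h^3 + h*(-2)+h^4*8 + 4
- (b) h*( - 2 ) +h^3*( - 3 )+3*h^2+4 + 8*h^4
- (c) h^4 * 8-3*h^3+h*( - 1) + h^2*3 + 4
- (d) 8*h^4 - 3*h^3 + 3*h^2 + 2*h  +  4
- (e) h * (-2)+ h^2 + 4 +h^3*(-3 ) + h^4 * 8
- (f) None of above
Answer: b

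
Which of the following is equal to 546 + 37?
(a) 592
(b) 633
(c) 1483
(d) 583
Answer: d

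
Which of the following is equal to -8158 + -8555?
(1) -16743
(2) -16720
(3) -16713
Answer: 3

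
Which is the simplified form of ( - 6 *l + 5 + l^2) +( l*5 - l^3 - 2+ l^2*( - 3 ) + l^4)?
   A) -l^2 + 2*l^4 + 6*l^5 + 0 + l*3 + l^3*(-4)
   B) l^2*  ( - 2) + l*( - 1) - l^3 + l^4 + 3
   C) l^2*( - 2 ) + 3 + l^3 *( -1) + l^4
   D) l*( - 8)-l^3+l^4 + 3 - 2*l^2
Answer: B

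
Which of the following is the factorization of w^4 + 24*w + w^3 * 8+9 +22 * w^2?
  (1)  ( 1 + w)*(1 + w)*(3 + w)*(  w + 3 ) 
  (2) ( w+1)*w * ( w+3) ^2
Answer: 1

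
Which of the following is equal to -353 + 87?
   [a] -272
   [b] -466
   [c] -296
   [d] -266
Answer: d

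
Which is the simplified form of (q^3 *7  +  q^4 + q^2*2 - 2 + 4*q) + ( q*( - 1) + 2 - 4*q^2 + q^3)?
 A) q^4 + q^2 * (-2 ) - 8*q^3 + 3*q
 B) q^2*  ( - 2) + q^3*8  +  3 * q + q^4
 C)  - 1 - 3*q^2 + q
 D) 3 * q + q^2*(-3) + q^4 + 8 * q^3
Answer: B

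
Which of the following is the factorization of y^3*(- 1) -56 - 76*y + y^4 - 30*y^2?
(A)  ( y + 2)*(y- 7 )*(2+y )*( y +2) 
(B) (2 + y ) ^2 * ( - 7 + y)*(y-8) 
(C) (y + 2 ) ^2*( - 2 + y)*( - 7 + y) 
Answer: A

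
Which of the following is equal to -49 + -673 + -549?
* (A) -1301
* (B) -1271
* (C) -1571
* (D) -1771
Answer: B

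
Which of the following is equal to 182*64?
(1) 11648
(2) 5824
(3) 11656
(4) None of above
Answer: 1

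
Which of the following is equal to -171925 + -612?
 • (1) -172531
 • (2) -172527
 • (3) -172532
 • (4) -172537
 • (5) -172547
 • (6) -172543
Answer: 4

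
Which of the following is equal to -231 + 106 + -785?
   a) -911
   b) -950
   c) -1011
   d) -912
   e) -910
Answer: e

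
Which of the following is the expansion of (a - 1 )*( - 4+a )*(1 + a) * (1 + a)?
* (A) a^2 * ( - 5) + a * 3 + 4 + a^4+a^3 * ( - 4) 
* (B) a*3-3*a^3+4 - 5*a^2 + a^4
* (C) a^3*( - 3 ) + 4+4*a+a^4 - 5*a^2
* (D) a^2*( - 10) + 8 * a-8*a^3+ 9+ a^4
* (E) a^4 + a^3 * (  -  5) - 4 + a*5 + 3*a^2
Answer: B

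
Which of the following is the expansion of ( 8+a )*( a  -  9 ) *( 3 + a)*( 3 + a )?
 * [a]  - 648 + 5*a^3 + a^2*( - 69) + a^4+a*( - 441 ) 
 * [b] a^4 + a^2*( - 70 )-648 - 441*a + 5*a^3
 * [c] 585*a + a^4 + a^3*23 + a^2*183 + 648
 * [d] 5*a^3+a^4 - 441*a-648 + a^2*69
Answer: a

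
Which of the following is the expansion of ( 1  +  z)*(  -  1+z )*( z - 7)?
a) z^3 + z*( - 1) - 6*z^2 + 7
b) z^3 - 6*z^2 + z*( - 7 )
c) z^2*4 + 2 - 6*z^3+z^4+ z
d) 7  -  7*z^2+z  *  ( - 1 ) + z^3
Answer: d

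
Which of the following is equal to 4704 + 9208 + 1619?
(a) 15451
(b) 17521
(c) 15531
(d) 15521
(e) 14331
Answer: c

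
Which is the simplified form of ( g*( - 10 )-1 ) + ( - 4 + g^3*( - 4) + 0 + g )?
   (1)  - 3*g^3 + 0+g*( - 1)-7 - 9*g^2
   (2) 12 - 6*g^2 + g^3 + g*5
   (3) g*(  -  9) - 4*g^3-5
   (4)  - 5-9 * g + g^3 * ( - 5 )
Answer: 3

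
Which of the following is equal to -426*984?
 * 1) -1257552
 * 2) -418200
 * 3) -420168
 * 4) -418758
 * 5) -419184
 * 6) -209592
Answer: 5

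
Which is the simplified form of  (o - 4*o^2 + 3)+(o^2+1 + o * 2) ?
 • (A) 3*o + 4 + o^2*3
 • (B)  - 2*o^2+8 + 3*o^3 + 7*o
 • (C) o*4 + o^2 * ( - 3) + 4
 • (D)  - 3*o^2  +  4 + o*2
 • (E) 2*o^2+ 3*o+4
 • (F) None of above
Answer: F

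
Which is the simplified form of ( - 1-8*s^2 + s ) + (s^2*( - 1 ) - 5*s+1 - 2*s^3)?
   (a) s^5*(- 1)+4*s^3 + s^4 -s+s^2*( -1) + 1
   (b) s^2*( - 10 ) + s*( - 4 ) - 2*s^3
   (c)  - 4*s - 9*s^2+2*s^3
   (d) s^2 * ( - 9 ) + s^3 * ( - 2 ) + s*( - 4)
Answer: d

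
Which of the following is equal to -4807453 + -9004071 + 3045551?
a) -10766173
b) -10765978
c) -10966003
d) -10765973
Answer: d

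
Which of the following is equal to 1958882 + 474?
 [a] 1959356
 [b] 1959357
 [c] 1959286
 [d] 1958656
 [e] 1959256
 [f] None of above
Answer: a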